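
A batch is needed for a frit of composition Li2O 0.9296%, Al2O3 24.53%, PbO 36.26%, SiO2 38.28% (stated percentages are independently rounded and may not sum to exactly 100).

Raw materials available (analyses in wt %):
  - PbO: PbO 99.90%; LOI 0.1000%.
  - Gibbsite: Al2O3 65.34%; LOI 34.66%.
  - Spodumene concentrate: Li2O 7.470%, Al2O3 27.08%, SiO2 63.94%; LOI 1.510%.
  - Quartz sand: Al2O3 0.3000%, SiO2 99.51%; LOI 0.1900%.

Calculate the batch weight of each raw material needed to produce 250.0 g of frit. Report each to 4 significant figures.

Batch per 250.0 g frit:
  PbO: 90.74 g
  Gibbsite: 80.61 g
  Spodumene concentrate: 31.11 g
  Quartz sand: 76.18 g
Total batch = 278.6 g; LOI loss = 28.64 g; yield = 89.72%

The intermediate values are displayed rounded to 4 significant digits in the working — all arithmetic runs at exact precision at every stage. Exactly one rounding lands on every reported number — derived quantities are computed from the batch weights per 250.0 g of glass in full float precision (LOI, yield, the totals, the four compositions, net glass mass) as written in the question or the answer.
Oxide-by-oxide targets in 250.0 g frit:
  Li2O: 0.9296% × 250.0 = 2.324 g
  Al2O3: 24.53% × 250.0 = 61.32 g
  PbO: 36.26% × 250.0 = 90.65 g
  SiO2: 38.28% × 250.0 = 95.70 g
Sums-versus-targets review per the reported batch figures, on the stated basis (summed amounts equal target values inside rounding margins):
  Li2O: 31.11·0.07470 = 2.324 g (target 2.324 g)
  Al2O3: 80.61·0.6534 + 31.11·0.2708 + 76.18·0.003000 = 61.32 g (target 61.32 g)
  PbO: 90.74·0.9990 = 90.65 g (target 90.65 g)
  SiO2: 31.11·0.6394 + 76.18·0.9951 = 95.70 g (target 95.70 g)
Auditing the glass mass value: total batch − LOI = 250.0 g (the targets, summed, come to 250.0 g; with the basis standing at 250.0 g — a pure rounding effect).
Whole-batch sum: Σ batch = 278.6 g; the LOI term Σ batch·LOI equals 28.64 g; as yield: glass ÷ batch → 89.72%.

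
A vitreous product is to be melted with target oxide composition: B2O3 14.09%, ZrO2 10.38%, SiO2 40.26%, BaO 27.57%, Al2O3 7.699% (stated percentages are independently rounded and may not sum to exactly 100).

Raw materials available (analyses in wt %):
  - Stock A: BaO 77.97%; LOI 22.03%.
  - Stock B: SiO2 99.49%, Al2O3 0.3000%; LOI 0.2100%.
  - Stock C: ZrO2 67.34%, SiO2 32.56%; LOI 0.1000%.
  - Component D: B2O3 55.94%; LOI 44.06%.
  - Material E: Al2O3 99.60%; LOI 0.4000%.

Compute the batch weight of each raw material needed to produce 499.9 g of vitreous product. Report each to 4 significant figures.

Batch per 499.9 g vitreous product:
  Stock A: 176.8 g
  Stock B: 177.1 g
  Stock C: 77.06 g
  Component D: 125.9 g
  Material E: 38.11 g
Total batch = 595.0 g; LOI loss = 95.02 g; yield = 84.03%

Values along the way appear (rounded to four significant figures) as written; the working math holds exact precision at every stage. Exactly one rounding is applied to every reported result; derived quantities are re-derived from the weighed amounts at 499.9 g of glass in exact precision (five oxide percentages, glass mass, totals, ignition loss, the yield) as written in question or answer.
Oxide-by-oxide targets in 499.9 g vitreous product:
  B2O3: 14.09% × 499.9 = 70.44 g
  ZrO2: 10.38% × 499.9 = 51.89 g
  SiO2: 40.26% × 499.9 = 201.3 g
  BaO: 27.57% × 499.9 = 137.8 g
  Al2O3: 7.699% × 499.9 = 38.49 g
Oxide-by-oxide audit on the weights just shown, on the stated basis (oxide sums agree with the targets inside rounding margins):
  B2O3: 125.9·0.5594 = 70.43 g (target 70.44 g)
  ZrO2: 77.06·0.6734 = 51.89 g (target 51.89 g)
  SiO2: 177.1·0.9949 + 77.06·0.3256 = 201.3 g (target 201.3 g)
  BaO: 176.8·0.7797 = 137.9 g (target 137.8 g)
  Al2O3: 177.1·0.003000 + 38.11·0.9960 = 38.49 g (target 38.49 g)
Auditing the glass mass value: total batch − LOI = 499.9 g (the Σ of target masses is 499.9 g; with the basis standing at 499.9 g — any gap is answer rounding).
Summing the batch: Σ batch = 595.0 g; LOI removed, Σ of batch·LOI: 95.02 g; the yield ratio, glass ÷ batch: 84.03%.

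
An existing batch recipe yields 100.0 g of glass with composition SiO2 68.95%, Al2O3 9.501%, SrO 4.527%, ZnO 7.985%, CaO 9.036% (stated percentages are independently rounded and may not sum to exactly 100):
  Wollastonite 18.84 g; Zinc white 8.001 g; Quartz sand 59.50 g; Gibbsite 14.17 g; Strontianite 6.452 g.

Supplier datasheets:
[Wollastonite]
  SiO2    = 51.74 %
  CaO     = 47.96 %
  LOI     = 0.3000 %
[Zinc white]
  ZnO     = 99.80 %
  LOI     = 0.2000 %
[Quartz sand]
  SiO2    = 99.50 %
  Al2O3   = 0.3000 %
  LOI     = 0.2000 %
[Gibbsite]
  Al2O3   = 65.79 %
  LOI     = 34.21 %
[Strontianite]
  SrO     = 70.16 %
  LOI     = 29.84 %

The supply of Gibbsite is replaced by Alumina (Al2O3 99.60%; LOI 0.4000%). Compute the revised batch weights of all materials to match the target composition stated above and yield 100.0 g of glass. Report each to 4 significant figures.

Working values are shown, rounded to 4 significant digits, across the worked steps. The working math runs at exact precision from first step to last — each reported result sees exactly one rounding. The derived quantities, including the five compositions, yield, glass mass, totals, LOI, are computed from the weighed amounts for 100.0 g of glass in full float precision, precisely as stated by question or answer.
Target masses of each oxide per 100.0 g glass:
  SiO2: 68.95% × 100.0 = 68.95 g
  Al2O3: 9.501% × 100.0 = 9.501 g
  SrO: 4.527% × 100.0 = 4.527 g
  ZnO: 7.985% × 100.0 = 7.985 g
  CaO: 9.036% × 100.0 = 9.036 g
Oxide-by-oxide audit with the batch weights as given, at the basis given (sums match the target masses exact up to rounding of places):
  SiO2: 18.84·0.5174 + 59.50·0.9950 = 68.95 g (target 68.95 g)
  Al2O3: 59.50·0.003000 + 9.360·0.9960 = 9.501 g (target 9.501 g)
  SrO: 6.452·0.7016 = 4.527 g (target 4.527 g)
  ZnO: 8.001·0.9980 = 7.985 g (target 7.985 g)
  CaO: 18.84·0.4796 = 9.036 g (target 9.036 g)
Glass-mass sanity pass: total batch − LOI = 100.0 g (per-oxide target masses sum to 100.0 g; versus the stated basis of 100.0 g — any gap is answer rounding).
Batch grand total — Σ batch = 102.2 g; LOI removed, Σ of batch·LOI: 2.154 g; yield: glass divided by total = 97.89%.

Revised batch per 100.0 g glass:
  Wollastonite: 18.84 g
  Zinc white: 8.001 g
  Quartz sand: 59.50 g
  Alumina: 9.360 g
  Strontianite: 6.452 g
Total batch = 102.2 g; LOI loss = 2.154 g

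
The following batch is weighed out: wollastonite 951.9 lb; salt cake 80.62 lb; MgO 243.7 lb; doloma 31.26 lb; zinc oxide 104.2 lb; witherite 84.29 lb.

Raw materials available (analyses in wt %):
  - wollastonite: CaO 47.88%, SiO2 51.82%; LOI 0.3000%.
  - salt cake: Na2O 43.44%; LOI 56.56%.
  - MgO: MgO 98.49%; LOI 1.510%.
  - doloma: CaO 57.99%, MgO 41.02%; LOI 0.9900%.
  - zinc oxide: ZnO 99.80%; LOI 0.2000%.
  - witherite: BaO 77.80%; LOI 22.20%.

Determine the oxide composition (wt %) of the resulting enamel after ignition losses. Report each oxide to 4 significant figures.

Glass mass = 1425 lb (batch 1496 − LOI 71.36).
Composition: CaO 33.27%, BaO 4.603%, ZnO 7.300%, MgO 17.75%, Na2O 2.458%, SiO2 34.63%

The working math runs at exact precision through the solve — intermediates are shown, rounded to four significant figures, when written out — every reported result takes just one rounding. Derived quantities (the yield, ignition loss, net glass mass, the totals, six oxide percentages) are rebuilt starting from the weights at 1425 lb of glass in exact precision, exactly as shown in either problem or answer.
Oxide-by-oxide delivered mass:
  CaO: 951.9·0.4788 + 31.26·0.5799 = 473.9 lb
  BaO: 84.29·0.7780 = 65.58 lb
  ZnO: 104.2·0.9980 = 104.0 lb
  MgO: 243.7·0.9849 + 31.26·0.4102 = 252.8 lb
  Na2O: 80.62·0.4344 = 35.02 lb
  SiO2: 951.9·0.5182 = 493.3 lb
LOI: 951.9·0.003000 + 80.62·0.5656 + 243.7·0.01510 + 31.26·0.009900 + 104.2·0.002000 + 84.29·0.2220 = 71.36 lb
Glass mass = batch − LOI = 1496 − 71.36 = 1425 lb (equal to the oxide-mass sum)
percent by weight: oxide/glass ×100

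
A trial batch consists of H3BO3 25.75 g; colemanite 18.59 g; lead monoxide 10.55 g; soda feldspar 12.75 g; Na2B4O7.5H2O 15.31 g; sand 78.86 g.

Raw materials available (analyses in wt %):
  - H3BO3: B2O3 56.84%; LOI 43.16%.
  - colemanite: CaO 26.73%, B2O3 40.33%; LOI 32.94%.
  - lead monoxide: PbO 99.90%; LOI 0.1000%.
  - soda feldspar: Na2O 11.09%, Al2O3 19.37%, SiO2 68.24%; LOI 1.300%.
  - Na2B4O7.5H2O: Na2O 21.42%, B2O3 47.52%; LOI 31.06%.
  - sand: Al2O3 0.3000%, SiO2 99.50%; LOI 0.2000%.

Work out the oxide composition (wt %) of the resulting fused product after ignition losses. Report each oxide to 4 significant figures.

Glass mass = 139.5 g (batch 161.8 − LOI 22.33).
Composition: CaO 3.563%, Na2O 3.365%, Al2O3 1.940%, B2O3 21.08%, SiO2 62.49%, PbO 7.556%

Every computation keeps full precision through every step. In-progress results are shown rounded to four significant digits when written out — each reported value takes just one rounding — derived quantities (net glass mass, totals, yield, six oxide percentages, LOI) are computed in full float precision starting from the weights per 139.5 g of glass exactly as shown in the question or the answer.
Per-oxide mass from batch:
  CaO: 18.59·0.2673 = 4.969 g
  Na2O: 12.75·0.1109 + 15.31·0.2142 = 4.693 g
  Al2O3: 12.75·0.1937 + 78.86·0.003000 = 2.706 g
  B2O3: 25.75·0.5684 + 18.59·0.4033 + 15.31·0.4752 = 29.41 g
  SiO2: 12.75·0.6824 + 78.86·0.9950 = 87.17 g
  PbO: 10.55·0.9990 = 10.54 g
LOI: 25.75·0.4316 + 18.59·0.3294 + 10.55·0.001000 + 12.75·0.01300 + 15.31·0.3106 + 78.86·0.002000 = 22.33 g
Glass = total batch minus LOI = 161.8 − 22.33 = 139.5 g (= Σ oxide masses)
wt %: oxide over glass, times 100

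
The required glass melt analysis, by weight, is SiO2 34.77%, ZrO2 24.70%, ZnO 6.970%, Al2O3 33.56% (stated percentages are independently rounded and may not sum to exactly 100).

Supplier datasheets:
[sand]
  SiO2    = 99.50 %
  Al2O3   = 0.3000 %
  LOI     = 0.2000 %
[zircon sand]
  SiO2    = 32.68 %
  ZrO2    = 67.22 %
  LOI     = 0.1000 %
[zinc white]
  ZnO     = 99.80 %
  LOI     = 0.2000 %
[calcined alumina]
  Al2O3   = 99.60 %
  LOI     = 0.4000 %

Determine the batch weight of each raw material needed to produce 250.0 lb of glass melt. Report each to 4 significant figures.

Mid-chain values are shown with 4-significant-digit rounding alongside each step; all internal work keeps exact precision in all steps. Every reported result includes exactly one rounding. Derived quantities are carried starting from the weights at 250.0 lb of glass at full precision (the four compositions, glass mass, the yield, LOI, totals) as set out in either problem or answer.
Per-oxide target masses for 250.0 lb glass melt:
  SiO2: 34.77% × 250.0 = 86.92 lb
  ZrO2: 24.70% × 250.0 = 61.75 lb
  ZnO: 6.970% × 250.0 = 17.42 lb
  Al2O3: 33.56% × 250.0 = 83.90 lb
A balance pass over the oxides, from the weights as reported, on the stated basis (sums match the target masses given rounding of the digits):
  SiO2: 57.19·0.9950 + 91.86·0.3268 = 86.92 lb (target 86.92 lb)
  ZrO2: 91.86·0.6722 = 61.75 lb (target 61.75 lb)
  ZnO: 17.46·0.9980 = 17.43 lb (target 17.42 lb)
  Al2O3: 57.19·0.003000 + 84.06·0.9960 = 83.90 lb (target 83.90 lb)
Consistency of the glass mass: batch Σ − ignition loss = 250.0 lb (per-oxide target masses sum to 250.0 lb; stated basis 250.0 lb — differing by rounding only).
Summing the batch: Σ batch = 250.6 lb; the LOI term Σ batch·LOI equals 0.5774 lb; yield, glass over the total, = 99.77%.

Batch per 250.0 lb glass melt:
  sand: 57.19 lb
  zircon sand: 91.86 lb
  zinc white: 17.46 lb
  calcined alumina: 84.06 lb
Total batch = 250.6 lb; LOI loss = 0.5774 lb; yield = 99.77%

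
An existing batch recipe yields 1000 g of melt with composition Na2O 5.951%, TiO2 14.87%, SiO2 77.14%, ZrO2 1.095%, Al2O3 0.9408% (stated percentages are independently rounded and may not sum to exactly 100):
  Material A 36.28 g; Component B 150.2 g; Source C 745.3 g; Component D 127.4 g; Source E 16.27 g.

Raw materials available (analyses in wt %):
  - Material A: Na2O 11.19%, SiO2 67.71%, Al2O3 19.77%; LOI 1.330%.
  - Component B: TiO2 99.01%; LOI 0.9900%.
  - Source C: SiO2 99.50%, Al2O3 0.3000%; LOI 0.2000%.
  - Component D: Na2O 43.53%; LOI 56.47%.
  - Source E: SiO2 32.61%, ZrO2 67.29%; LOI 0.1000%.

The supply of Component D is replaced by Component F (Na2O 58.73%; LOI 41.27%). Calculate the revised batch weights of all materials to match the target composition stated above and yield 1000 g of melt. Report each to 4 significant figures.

Revised batch per 1000 g melt:
  Material A: 36.28 g
  Component B: 150.2 g
  Source C: 745.3 g
  Component F: 94.42 g
  Source E: 16.27 g
Total batch = 1042 g; LOI loss = 42.44 g

Working values appear, rounded to 4 significant digits, alongside each step; every computation keeps exact precision through every step — every reported value takes a single rounding. Derived quantities are re-derived from the batch weights at 1000 g of glass at exact precision (the yield, five oxide percentages, the totals, glass mass, ignition loss), exactly as printed in question or answer.
Oxide-by-oxide targets in 1000 g melt:
  Na2O: 5.951% × 1000 = 59.51 g
  TiO2: 14.87% × 1000 = 148.7 g
  SiO2: 77.14% × 1000 = 771.4 g
  ZrO2: 1.095% × 1000 = 10.95 g
  Al2O3: 0.9408% × 1000 = 9.408 g
Checking each oxide sum from the weights as reported, relative to the basis at hand (target by target, the sums agree within answer rounding):
  Na2O: 36.28·0.1119 + 94.42·0.5873 = 59.51 g (target 59.51 g)
  TiO2: 150.2·0.9901 = 148.7 g (target 148.7 g)
  SiO2: 36.28·0.6771 + 745.3·0.9950 + 16.27·0.3261 = 771.4 g (target 771.4 g)
  ZrO2: 16.27·0.6729 = 10.95 g (target 10.95 g)
  Al2O3: 36.28·0.1977 + 745.3·0.003000 = 9.408 g (target 9.408 g)
Glass-mass closure: total charge less LOI = 1000 g (targets for the oxides total 1000 g; versus the stated basis of 1000 g — gaps are rounding artifacts).
Summing the batch: Σ batch = 1042 g; LOI loss = Σ batch·LOI = 42.44 g; the yield ratio, glass ÷ batch: 95.93%.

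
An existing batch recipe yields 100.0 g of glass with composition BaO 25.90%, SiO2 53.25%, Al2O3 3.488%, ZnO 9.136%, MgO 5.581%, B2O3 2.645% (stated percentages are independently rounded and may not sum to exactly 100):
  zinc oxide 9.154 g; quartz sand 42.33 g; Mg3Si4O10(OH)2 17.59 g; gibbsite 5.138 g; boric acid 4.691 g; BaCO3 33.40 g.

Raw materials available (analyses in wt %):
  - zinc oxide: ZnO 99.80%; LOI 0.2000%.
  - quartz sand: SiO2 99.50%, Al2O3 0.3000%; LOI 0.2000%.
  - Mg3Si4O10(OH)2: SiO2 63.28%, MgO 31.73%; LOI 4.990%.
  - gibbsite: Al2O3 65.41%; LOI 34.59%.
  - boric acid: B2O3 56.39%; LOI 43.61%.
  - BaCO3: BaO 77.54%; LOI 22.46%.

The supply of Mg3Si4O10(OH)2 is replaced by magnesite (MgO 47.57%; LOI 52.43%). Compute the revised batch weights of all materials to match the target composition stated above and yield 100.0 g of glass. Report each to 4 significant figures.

Mid-chain values are printed rounded off to 4 significant digits in the working; all internal work holds full precision through every step. Each reported result is rounded exactly once; all derived quantities (totals, the six compositions, glass mass, LOI, the yield) are rebuilt starting from the weights for 100.0 g of glass at full precision, as quoted within the problem or the answer.
Oxide-by-oxide targets in 100.0 g glass:
  BaO: 25.90% × 100.0 = 25.90 g
  SiO2: 53.25% × 100.0 = 53.25 g
  Al2O3: 3.488% × 100.0 = 3.488 g
  ZnO: 9.136% × 100.0 = 9.136 g
  MgO: 5.581% × 100.0 = 5.581 g
  B2O3: 2.645% × 100.0 = 2.645 g
Oxide-by-oxide audit with the batch weights as given, at the basis given (summed amounts equal target values inside rounding margins):
  BaO: 33.40·0.7754 = 25.90 g (target 25.90 g)
  SiO2: 53.52·0.9950 = 53.25 g (target 53.25 g)
  Al2O3: 53.52·0.003000 + 5.087·0.6541 = 3.488 g (target 3.488 g)
  ZnO: 9.154·0.9980 = 9.136 g (target 9.136 g)
  MgO: 11.73·0.4757 = 5.580 g (target 5.581 g)
  B2O3: 4.691·0.5639 = 2.645 g (target 2.645 g)
Glass-mass bookkeeping: total batch − LOI = 100.0 g (summing oxide targets gives 100.0 g; basis as stated: 100.0 g — any gap is answer rounding).
Batch total: Σ batch = 117.6 g; loss to ignition Σ batch·LOI = 17.58 g; yield = glass ÷ total batch = 85.05%.

Revised batch per 100.0 g glass:
  zinc oxide: 9.154 g
  quartz sand: 53.52 g
  magnesite: 11.73 g
  gibbsite: 5.087 g
  boric acid: 4.691 g
  BaCO3: 33.40 g
Total batch = 117.6 g; LOI loss = 17.58 g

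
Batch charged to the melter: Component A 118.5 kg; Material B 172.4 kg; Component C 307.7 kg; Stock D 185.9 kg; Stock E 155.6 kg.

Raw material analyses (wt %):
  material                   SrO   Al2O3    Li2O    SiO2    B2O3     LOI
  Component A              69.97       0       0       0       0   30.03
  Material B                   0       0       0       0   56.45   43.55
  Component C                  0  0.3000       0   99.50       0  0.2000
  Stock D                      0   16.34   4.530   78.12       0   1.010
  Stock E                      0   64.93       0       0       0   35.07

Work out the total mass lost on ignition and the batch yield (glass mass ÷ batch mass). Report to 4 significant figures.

LOI loss = 167.7 kg; glass = 772.4 kg; yield = 82.16%

Mid-chain values are printed, rounded to four significant digits, in the printout. The working math runs at full precision through every step; every reported number includes exactly one rounding. The derived quantities (net glass mass, the totals, the five compositions, LOI, yield) are recomputed from the batch weights per 772.4 kg of glass at full float precision exactly as shown in either problem or answer.
LOI of each material in turn:
  Component A: 118.5 × 0.3003 = 35.59 kg
  Material B: 172.4 × 0.4355 = 75.08 kg
  Component C: 307.7 × 0.002000 = 0.6154 kg
  Stock D: 185.9 × 0.01010 = 1.878 kg
  Stock E: 155.6 × 0.3507 = 54.57 kg
Total LOI = 167.7 kg
Glass = batch − LOI = 940.1 − 167.7 = 772.4 kg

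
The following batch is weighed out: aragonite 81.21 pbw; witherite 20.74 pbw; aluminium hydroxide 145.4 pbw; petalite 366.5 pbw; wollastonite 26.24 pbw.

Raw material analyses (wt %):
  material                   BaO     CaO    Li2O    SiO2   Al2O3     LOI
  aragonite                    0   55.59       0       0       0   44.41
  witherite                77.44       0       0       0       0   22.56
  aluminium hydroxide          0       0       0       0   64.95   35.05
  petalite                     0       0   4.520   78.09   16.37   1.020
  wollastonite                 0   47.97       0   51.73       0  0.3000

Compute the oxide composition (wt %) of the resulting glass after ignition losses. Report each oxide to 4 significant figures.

Working values appear (rounded to 4 significant digits) at each printed step. The working math runs at exact precision in every operation — a single rounding produces each reported figure. All derived quantities are recomputed in full precision (ignition loss, totals, net glass mass, five oxide percentages, the yield) using the weight values for 544.6 pbw of glass as written in the problem or the answer.
What the batch supplies per oxide:
  BaO: 20.74·0.7744 = 16.06 pbw
  CaO: 81.21·0.5559 + 26.24·0.4797 = 57.73 pbw
  Li2O: 366.5·0.04520 = 16.57 pbw
  SiO2: 366.5·0.7809 + 26.24·0.5173 = 299.8 pbw
  Al2O3: 145.4·0.6495 + 366.5·0.1637 = 154.4 pbw
LOI: 81.21·0.4441 + 20.74·0.2256 + 145.4·0.3505 + 366.5·0.01020 + 26.24·0.003000 = 95.52 pbw
batch − LOI leaves glass = 640.1 − 95.52 = 544.6 pbw (= the summed oxide contributions)
wt % = 100 × oxide mass / glass mass

Glass mass = 544.6 pbw (batch 640.1 − LOI 95.52).
Composition: BaO 2.949%, CaO 10.60%, Li2O 3.042%, SiO2 55.05%, Al2O3 28.36%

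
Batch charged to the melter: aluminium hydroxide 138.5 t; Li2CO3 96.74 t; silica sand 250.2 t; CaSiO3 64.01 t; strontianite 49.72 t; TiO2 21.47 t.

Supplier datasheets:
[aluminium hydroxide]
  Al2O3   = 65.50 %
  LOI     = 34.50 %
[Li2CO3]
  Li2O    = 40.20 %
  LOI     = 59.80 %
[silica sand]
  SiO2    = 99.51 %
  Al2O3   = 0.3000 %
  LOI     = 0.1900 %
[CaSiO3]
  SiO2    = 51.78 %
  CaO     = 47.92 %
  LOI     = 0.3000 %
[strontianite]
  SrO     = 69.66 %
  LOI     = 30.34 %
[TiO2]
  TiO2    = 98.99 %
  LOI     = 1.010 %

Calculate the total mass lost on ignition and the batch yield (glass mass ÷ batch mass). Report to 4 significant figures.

All arithmetic runs at full float precision in every operation. Values along the way are shown rounded to 4 significant figures as written. Each reported result sees exactly one rounding; the derived quantities, including the yield, net glass mass, six oxide percentages, ignition loss, the totals, are re-derived starting from the weights per 499.0 t of glass at full precision, as set out in the question or the answer.
Ignition loss by material:
  aluminium hydroxide: 138.5 × 0.3450 = 47.78 t
  Li2CO3: 96.74 × 0.5980 = 57.85 t
  silica sand: 250.2 × 0.001900 = 0.4754 t
  CaSiO3: 64.01 × 0.003000 = 0.1920 t
  strontianite: 49.72 × 0.3034 = 15.09 t
  TiO2: 21.47 × 0.01010 = 0.2168 t
Total LOI = 121.6 t
Glass = batch − LOI = 620.6 − 121.6 = 499.0 t

LOI loss = 121.6 t; glass = 499.0 t; yield = 80.41%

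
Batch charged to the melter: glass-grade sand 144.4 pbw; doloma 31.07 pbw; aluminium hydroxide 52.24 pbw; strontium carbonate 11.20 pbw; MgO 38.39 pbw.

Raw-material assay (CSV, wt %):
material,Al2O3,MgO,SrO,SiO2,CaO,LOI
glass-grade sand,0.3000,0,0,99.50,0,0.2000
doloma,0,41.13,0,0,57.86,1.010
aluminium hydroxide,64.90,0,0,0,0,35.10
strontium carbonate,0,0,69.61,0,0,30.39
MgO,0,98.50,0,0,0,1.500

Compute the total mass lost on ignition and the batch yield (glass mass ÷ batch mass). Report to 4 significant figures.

The whole derivation holds exact precision at all times. In-progress results are displayed rounded off to 4 significant figures as written. Exactly one rounding goes into every reported figure; the derived quantities are recomputed from the weighed amounts on 254.4 pbw of glass in full float precision (the five compositions, LOI, net glass mass, the yield, the totals), as they appear in the problem or answer text.
Each material's LOI contribution:
  glass-grade sand: 144.4 × 0.002000 = 0.2888 pbw
  doloma: 31.07 × 0.01010 = 0.3138 pbw
  aluminium hydroxide: 52.24 × 0.3510 = 18.34 pbw
  strontium carbonate: 11.20 × 0.3039 = 3.404 pbw
  MgO: 38.39 × 0.01500 = 0.5758 pbw
Total LOI = 22.92 pbw
Glass = batch − LOI = 277.3 − 22.92 = 254.4 pbw

LOI loss = 22.92 pbw; glass = 254.4 pbw; yield = 91.74%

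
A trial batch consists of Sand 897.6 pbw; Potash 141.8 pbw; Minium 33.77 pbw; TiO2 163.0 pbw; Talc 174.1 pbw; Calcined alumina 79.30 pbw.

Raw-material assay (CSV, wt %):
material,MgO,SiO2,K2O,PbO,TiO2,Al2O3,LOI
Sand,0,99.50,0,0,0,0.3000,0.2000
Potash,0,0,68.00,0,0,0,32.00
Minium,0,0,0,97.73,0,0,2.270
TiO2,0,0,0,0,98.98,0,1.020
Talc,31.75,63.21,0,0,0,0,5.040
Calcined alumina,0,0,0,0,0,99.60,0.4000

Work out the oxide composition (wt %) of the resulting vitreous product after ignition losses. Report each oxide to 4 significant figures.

Working values are printed rounded to 4 significant figures in the printout — every computation keeps full precision throughout; each reported figure takes exactly one rounding — the derived quantities, including the totals, ignition loss, net glass mass, the yield, six oxide percentages, are rebuilt starting from the weights per 1431 pbw of glass at full precision as given in problem or answer.
Oxide-by-oxide delivered mass:
  MgO: 174.1·0.3175 = 55.28 pbw
  SiO2: 897.6·0.9950 + 174.1·0.6321 = 1003 pbw
  K2O: 141.8·0.6800 = 96.42 pbw
  PbO: 33.77·0.9773 = 33.00 pbw
  TiO2: 163.0·0.9898 = 161.3 pbw
  Al2O3: 897.6·0.003000 + 79.30·0.9960 = 81.68 pbw
LOI: 897.6·0.002000 + 141.8·0.3200 + 33.77·0.02270 + 163.0·0.01020 + 174.1·0.05040 + 79.30·0.004000 = 58.69 pbw
Resulting glass, batch − LOI: 1490 − 58.69 = 1431 pbw (equal to the oxide-mass sum)
wt %: oxide over glass, times 100

Glass mass = 1431 pbw (batch 1490 − LOI 58.69).
Composition: MgO 3.863%, SiO2 70.11%, K2O 6.739%, PbO 2.307%, TiO2 11.28%, Al2O3 5.708%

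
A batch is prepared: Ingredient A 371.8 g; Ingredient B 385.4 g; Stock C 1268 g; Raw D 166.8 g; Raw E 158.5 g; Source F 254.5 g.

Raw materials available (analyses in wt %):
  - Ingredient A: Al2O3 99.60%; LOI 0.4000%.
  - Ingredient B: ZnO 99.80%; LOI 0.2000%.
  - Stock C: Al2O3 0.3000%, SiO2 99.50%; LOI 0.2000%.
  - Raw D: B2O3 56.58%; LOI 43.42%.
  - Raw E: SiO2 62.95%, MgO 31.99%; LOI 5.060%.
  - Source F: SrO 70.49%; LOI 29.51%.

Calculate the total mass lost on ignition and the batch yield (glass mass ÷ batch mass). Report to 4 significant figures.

Full float precision is maintained at each step — intermediates are printed rounded to 4 significant digits on the page — every reported number undergoes a single rounding. Derived quantities are computed in exact precision (yield, LOI, net glass mass, the totals, the six compositions) from the weighed amounts on 2445 g of glass, precisely as stated by question or answer.
Ignition loss by material:
  Ingredient A: 371.8 × 0.004000 = 1.487 g
  Ingredient B: 385.4 × 0.002000 = 0.7708 g
  Stock C: 1268 × 0.002000 = 2.536 g
  Raw D: 166.8 × 0.4342 = 72.42 g
  Raw E: 158.5 × 0.05060 = 8.020 g
  Source F: 254.5 × 0.2951 = 75.10 g
Total LOI = 160.3 g
Glass = batch − LOI = 2605 − 160.3 = 2445 g

LOI loss = 160.3 g; glass = 2445 g; yield = 93.84%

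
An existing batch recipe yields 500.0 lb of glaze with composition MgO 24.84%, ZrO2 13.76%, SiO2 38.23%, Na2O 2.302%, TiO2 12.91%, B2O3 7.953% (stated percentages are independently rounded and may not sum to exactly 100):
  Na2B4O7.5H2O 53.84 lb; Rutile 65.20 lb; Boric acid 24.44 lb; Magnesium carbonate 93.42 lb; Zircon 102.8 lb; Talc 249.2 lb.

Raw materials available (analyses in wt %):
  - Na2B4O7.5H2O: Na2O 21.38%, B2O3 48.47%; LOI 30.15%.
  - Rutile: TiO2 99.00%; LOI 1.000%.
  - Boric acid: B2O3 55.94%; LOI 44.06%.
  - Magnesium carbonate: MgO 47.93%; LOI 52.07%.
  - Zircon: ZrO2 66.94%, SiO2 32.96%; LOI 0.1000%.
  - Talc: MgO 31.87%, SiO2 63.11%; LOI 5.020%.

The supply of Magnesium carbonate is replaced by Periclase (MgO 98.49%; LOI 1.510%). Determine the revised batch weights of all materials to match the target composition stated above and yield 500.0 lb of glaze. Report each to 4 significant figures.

Revised batch per 500.0 lb glaze:
  Na2B4O7.5H2O: 53.84 lb
  Rutile: 65.20 lb
  Boric acid: 24.44 lb
  Periclase: 45.46 lb
  Zircon: 102.8 lb
  Talc: 249.2 lb
Total batch = 540.9 lb; LOI loss = 40.95 lb

All arithmetic carries full float precision through every step — in-progress results appear, rounded to four significant figures, in the working. Every reported number is rounded only once; the derived quantities, which include the six compositions, ignition loss, net glass mass, the totals, yield, are recomputed in full float precision, as set out in the problem or answer text, starting from the weights per 500.0 lb of glass.
Target oxide masses per 500.0 lb glaze:
  MgO: 24.84% × 500.0 = 124.2 lb
  ZrO2: 13.76% × 500.0 = 68.80 lb
  SiO2: 38.23% × 500.0 = 191.2 lb
  Na2O: 2.302% × 500.0 = 11.51 lb
  TiO2: 12.91% × 500.0 = 64.55 lb
  B2O3: 7.953% × 500.0 = 39.76 lb
Balance tally, oxide-wise, on the weights just shown, versus the basis set out (delivered sums recover each target net of answer rounding effects):
  MgO: 45.46·0.9849 + 249.2·0.3187 = 124.2 lb (target 124.2 lb)
  ZrO2: 102.8·0.6694 = 68.81 lb (target 68.80 lb)
  SiO2: 102.8·0.3296 + 249.2·0.6311 = 191.2 lb (target 191.2 lb)
  Na2O: 53.84·0.2138 = 11.51 lb (target 11.51 lb)
  TiO2: 65.20·0.9900 = 64.55 lb (target 64.55 lb)
  B2O3: 53.84·0.4847 + 24.44·0.5594 = 39.77 lb (target 39.76 lb)
The glass-mass cross-check: the batch minus its LOI: 500.0 lb (oxide target masses add up to 500.0 lb; stated basis 500.0 lb — rounding explains the deltas).
Whole-batch sum: Σ batch = 540.9 lb; the LOI term Σ batch·LOI equals 40.95 lb; yield = glass ÷ total batch = 92.43%.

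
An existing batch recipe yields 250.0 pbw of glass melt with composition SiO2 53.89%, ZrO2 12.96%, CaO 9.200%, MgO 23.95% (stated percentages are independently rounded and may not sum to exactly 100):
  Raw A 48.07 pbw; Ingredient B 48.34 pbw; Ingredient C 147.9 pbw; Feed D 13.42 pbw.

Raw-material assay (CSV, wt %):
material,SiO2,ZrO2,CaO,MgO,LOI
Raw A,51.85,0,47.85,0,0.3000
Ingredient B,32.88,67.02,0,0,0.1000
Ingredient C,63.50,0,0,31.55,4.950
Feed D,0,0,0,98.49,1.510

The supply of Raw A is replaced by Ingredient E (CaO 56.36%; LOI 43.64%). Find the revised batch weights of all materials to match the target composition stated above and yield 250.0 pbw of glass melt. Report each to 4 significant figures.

In-progress results are displayed rounded off to 4 significant digits at each printed step; all arithmetic maintains exact precision all the way through — each reported result takes just one rounding. Derived quantities, including yield, four oxide percentages, ignition loss, net glass mass, totals, are recomputed from the batch weights for 250.0 pbw of glass in exact precision, as they appear in the question or the answer.
The oxide mass targets at 250.0 pbw glass melt:
  SiO2: 53.89% × 250.0 = 134.7 pbw
  ZrO2: 12.96% × 250.0 = 32.40 pbw
  CaO: 9.200% × 250.0 = 23.00 pbw
  MgO: 23.95% × 250.0 = 59.88 pbw
Mass-balance tally per oxide from the weights as reported, at the basis given (every target is met by its sum up to rounding of the answer):
  SiO2: 48.34·0.3288 + 187.1·0.6350 = 134.7 pbw (target 134.7 pbw)
  ZrO2: 48.34·0.6702 = 32.40 pbw (target 32.40 pbw)
  CaO: 40.81·0.5636 = 23.00 pbw (target 23.00 pbw)
  MgO: 187.1·0.3155 + 0.8473·0.9849 = 59.86 pbw (target 59.88 pbw)
Glass-mass bookkeeping: total batch − LOI = 250.0 pbw (summing oxide targets gives 250.0 pbw; versus the stated basis of 250.0 pbw — differing by rounding only).
Batch total: Σ batch = 277.1 pbw; loss to ignition Σ batch·LOI = 27.13 pbw; glass ÷ batch gives a yield of 90.21%.

Revised batch per 250.0 pbw glass melt:
  Ingredient E: 40.81 pbw
  Ingredient B: 48.34 pbw
  Ingredient C: 187.1 pbw
  Feed D: 0.8473 pbw
Total batch = 277.1 pbw; LOI loss = 27.13 pbw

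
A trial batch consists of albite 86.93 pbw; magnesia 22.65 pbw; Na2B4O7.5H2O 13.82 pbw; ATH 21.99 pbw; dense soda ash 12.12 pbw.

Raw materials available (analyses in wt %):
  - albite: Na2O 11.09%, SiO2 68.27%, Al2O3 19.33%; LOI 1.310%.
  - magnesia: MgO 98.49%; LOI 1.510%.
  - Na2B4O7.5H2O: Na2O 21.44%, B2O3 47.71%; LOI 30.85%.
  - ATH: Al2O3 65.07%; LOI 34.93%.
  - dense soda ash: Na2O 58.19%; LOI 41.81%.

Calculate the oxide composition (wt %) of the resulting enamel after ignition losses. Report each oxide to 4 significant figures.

Working values are rounded to four significant digits when displayed — all internal work holds exact precision at all times; each reported result takes just one rounding; all derived quantities (glass mass, five oxide percentages, LOI, totals, yield) are carried starting from the weights for 139.0 pbw of glass in exact precision, as they appear in question or answer.
Per-oxide mass from batch:
  Na2O: 86.93·0.1109 + 13.82·0.2144 + 12.12·0.5819 = 19.66 pbw
  SiO2: 86.93·0.6827 = 59.35 pbw
  Al2O3: 86.93·0.1933 + 21.99·0.6507 = 31.11 pbw
  MgO: 22.65·0.9849 = 22.31 pbw
  B2O3: 13.82·0.4771 = 6.594 pbw
LOI: 86.93·0.01310 + 22.65·0.01510 + 13.82·0.3085 + 21.99·0.3493 + 12.12·0.4181 = 18.49 pbw
Resulting glass, batch − LOI: 157.5 − 18.49 = 139.0 pbw (= the summed oxide contributions)
wt % = oxide mass / glass mass × 100

Glass mass = 139.0 pbw (batch 157.5 − LOI 18.49).
Composition: Na2O 14.14%, SiO2 42.69%, Al2O3 22.38%, MgO 16.05%, B2O3 4.743%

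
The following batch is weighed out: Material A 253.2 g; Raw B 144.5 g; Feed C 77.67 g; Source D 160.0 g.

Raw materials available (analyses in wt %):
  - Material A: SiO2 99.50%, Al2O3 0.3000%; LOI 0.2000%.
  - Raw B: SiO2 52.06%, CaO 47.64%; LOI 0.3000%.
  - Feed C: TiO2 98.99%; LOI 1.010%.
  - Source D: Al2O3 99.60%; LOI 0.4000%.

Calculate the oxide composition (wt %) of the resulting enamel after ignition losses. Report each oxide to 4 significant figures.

Glass mass = 633.0 g (batch 635.4 − LOI 2.364).
Composition: TiO2 12.15%, SiO2 51.68%, CaO 10.88%, Al2O3 25.30%

Each numeric step holds full float precision through the solve — values along the way appear, rounded to 4 significant digits, as written — exactly one rounding goes into every reported result — all derived quantities are recomputed from the weighed amounts at 633.0 g of glass at full float precision (ignition loss, the yield, glass mass, the totals, the four compositions), as quoted within problem or answer.
Delivered oxide masses:
  TiO2: 77.67·0.9899 = 76.89 g
  SiO2: 253.2·0.9950 + 144.5·0.5206 = 327.2 g
  CaO: 144.5·0.4764 = 68.84 g
  Al2O3: 253.2·0.003000 + 160.0·0.9960 = 160.1 g
LOI: 253.2·0.002000 + 144.5·0.003000 + 77.67·0.01010 + 160.0·0.004000 = 2.364 g
Glass mass = batch − LOI = 635.4 − 2.364 = 633.0 g (equal to the oxide-mass sum)
wt %: oxide over glass, times 100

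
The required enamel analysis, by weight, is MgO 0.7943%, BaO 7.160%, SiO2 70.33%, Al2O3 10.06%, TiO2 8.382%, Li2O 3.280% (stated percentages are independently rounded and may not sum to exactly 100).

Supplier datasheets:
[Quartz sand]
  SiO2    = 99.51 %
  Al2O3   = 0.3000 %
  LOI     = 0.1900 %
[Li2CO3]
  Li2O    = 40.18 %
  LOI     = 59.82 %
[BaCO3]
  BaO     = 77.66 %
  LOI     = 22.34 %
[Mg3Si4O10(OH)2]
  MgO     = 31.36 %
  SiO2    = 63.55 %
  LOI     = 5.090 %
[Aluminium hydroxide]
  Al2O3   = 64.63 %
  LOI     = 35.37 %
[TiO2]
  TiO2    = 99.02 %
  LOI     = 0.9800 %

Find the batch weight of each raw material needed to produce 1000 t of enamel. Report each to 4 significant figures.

In-progress results are displayed rounded to 4 significant digits in the working; all internal work keeps exact precision at every stage; every reported figure is rounded exactly once. The derived quantities (the totals, net glass mass, the yield, the six compositions, LOI) are carried using the weight values per 1000 t of glass in exact precision exactly as shown in the problem or the answer.
The oxide mass targets at 1000 t enamel:
  MgO: 0.7943% × 1000 = 7.943 t
  BaO: 7.160% × 1000 = 71.60 t
  SiO2: 70.33% × 1000 = 703.3 t
  Al2O3: 10.06% × 1000 = 100.6 t
  TiO2: 8.382% × 1000 = 83.82 t
  Li2O: 3.280% × 1000 = 32.80 t
Sums-versus-targets review applying the batch weights above, against the basis in use (oxide sums agree with the targets up to rounding of the answer):
  MgO: 25.33·0.3136 = 7.943 t (target 7.943 t)
  BaO: 92.20·0.7766 = 71.60 t (target 71.60 t)
  SiO2: 690.6·0.9951 + 25.33·0.6355 = 703.3 t (target 703.3 t)
  Al2O3: 690.6·0.003000 + 152.4·0.6463 = 100.6 t (target 100.6 t)
  TiO2: 84.65·0.9902 = 83.82 t (target 83.82 t)
  Li2O: 81.63·0.4018 = 32.80 t (target 32.80 t)
The glass-mass cross-check: total batch − LOI = 1000 t (per-oxide target masses sum to 1000 t; against the stated basis, 1000 t — gaps are rounding artifacts).
Whole-batch sum: Σ batch = 1127 t; the LOI term Σ batch·LOI equals 126.8 t; yield, glass over the total, = 88.75%.

Batch per 1000 t enamel:
  Quartz sand: 690.6 t
  Li2CO3: 81.63 t
  BaCO3: 92.20 t
  Mg3Si4O10(OH)2: 25.33 t
  Aluminium hydroxide: 152.4 t
  TiO2: 84.65 t
Total batch = 1127 t; LOI loss = 126.8 t; yield = 88.75%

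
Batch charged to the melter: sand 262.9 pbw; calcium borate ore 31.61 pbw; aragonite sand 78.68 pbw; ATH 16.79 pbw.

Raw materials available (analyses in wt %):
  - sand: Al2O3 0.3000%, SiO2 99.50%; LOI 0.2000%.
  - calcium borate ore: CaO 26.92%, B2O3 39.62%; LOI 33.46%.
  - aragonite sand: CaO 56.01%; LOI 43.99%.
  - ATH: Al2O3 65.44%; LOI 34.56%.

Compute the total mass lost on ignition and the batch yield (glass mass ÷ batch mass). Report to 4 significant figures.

LOI loss = 51.52 pbw; glass = 338.5 pbw; yield = 86.79%

Values along the way are displayed (rounded to four significant digits) within the worked lines; each numeric step runs at full float precision in every operation; exactly one rounding goes into each reported number. The derived quantities, which include yield, net glass mass, ignition loss, the four compositions, totals, are re-derived at exact precision, as given in question or answer, from the weighed amounts at 338.5 pbw of glass.
LOI of each material in turn:
  sand: 262.9 × 0.002000 = 0.5258 pbw
  calcium borate ore: 31.61 × 0.3346 = 10.58 pbw
  aragonite sand: 78.68 × 0.4399 = 34.61 pbw
  ATH: 16.79 × 0.3456 = 5.803 pbw
Total LOI = 51.52 pbw
Glass = batch − LOI = 390.0 − 51.52 = 338.5 pbw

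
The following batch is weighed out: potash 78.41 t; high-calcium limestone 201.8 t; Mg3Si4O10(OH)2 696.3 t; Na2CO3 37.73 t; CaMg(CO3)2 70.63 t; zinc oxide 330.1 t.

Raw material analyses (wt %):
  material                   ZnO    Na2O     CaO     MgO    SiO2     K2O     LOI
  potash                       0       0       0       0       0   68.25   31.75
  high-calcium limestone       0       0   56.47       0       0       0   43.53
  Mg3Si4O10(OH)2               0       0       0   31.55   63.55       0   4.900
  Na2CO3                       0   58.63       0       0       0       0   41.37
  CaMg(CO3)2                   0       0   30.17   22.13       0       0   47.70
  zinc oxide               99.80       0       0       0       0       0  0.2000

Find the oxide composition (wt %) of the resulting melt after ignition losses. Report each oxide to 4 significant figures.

Glass mass = 1218 t (batch 1415 − LOI 196.8).
Composition: ZnO 27.04%, Na2O 1.816%, CaO 11.10%, MgO 19.32%, SiO2 36.33%, K2O 4.393%

Working values appear, rounded to 4 significant figures, in the working — the working math maintains exact precision end to end; a single rounding produces each reported value — the derived quantities, which include the totals, ignition loss, net glass mass, the yield, the six compositions, are recomputed at full float precision, precisely as stated by either problem or answer, from the batch weights for 1218 t of glass.
What the batch supplies per oxide:
  ZnO: 330.1·0.9980 = 329.4 t
  Na2O: 37.73·0.5863 = 22.12 t
  CaO: 201.8·0.5647 + 70.63·0.3017 = 135.3 t
  MgO: 696.3·0.3155 + 70.63·0.2213 = 235.3 t
  SiO2: 696.3·0.6355 = 442.5 t
  K2O: 78.41·0.6825 = 53.51 t
LOI: 78.41·0.3175 + 201.8·0.4353 + 696.3·0.04900 + 37.73·0.4137 + 70.63·0.4770 + 330.1·0.002000 = 196.8 t
Net of LOI, the glass mass = 1415 − 196.8 = 1218 t (matching Σ of the oxides)
wt % = 100 × oxide mass / glass mass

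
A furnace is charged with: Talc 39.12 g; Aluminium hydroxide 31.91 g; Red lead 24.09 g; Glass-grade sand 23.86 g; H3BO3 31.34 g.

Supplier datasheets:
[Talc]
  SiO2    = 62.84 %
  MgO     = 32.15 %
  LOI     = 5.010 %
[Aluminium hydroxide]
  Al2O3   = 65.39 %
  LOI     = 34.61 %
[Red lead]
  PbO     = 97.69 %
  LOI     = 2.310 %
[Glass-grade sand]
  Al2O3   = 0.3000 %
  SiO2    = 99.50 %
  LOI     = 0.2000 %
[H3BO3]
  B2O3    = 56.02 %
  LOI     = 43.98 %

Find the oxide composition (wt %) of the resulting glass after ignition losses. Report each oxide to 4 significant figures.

Exact precision is kept from start to finish; intermediates are displayed, rounded to 4 significant digits, as written. Every reported result undergoes a single rounding; derived quantities are re-derived starting from the weights on 122.9 g of glass in full precision (LOI, the yield, the five compositions, the totals, glass mass), exactly as shown in the problem or the answer.
Delivered oxide masses:
  Al2O3: 31.91·0.6539 + 23.86·0.003000 = 20.94 g
  PbO: 24.09·0.9769 = 23.53 g
  SiO2: 39.12·0.6284 + 23.86·0.9950 = 48.32 g
  B2O3: 31.34·0.5602 = 17.56 g
  MgO: 39.12·0.3215 = 12.58 g
LOI: 39.12·0.05010 + 31.91·0.3461 + 24.09·0.02310 + 23.86·0.002000 + 31.34·0.4398 = 27.39 g
Resulting glass, batch − LOI: 150.3 − 27.39 = 122.9 g (equal to the oxide-mass sum)
each wt % is 100 × oxide ÷ glass

Glass mass = 122.9 g (batch 150.3 − LOI 27.39).
Composition: Al2O3 17.03%, PbO 19.14%, SiO2 39.31%, B2O3 14.28%, MgO 10.23%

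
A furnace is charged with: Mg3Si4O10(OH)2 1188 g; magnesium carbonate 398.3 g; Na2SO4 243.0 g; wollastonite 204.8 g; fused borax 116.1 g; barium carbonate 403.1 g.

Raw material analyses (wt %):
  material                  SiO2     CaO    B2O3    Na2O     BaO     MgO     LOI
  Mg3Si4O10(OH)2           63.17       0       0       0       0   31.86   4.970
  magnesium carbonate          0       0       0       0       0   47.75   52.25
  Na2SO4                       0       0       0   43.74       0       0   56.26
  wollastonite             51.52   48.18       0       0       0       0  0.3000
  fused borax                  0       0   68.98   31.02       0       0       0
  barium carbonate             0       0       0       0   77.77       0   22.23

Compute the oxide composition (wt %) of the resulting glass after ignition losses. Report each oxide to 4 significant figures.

The intermediate values appear rounded to 4 significant figures on the page; the whole derivation carries exact precision at all times; each reported value includes exactly one rounding — derived quantities (six oxide percentages, the yield, the totals, LOI, glass mass) are rebuilt at exact precision from the weighed amounts on 2059 g of glass, precisely as stated by the problem or the answer.
What the batch supplies per oxide:
  SiO2: 1188·0.6317 + 204.8·0.5152 = 856.0 g
  CaO: 204.8·0.4818 = 98.67 g
  B2O3: 116.1·0.6898 = 80.09 g
  Na2O: 243.0·0.4374 + 116.1·0.3102 = 142.3 g
  BaO: 403.1·0.7777 = 313.5 g
  MgO: 1188·0.3186 + 398.3·0.4775 = 568.7 g
LOI: 1188·0.04970 + 398.3·0.5225 + 243.0·0.5626 + 204.8·0.003000 + 403.1·0.2223 = 494.1 g
batch − LOI leaves glass = 2553 − 494.1 = 2059 g (= the summed oxide contributions)
wt %: oxide over glass, times 100

Glass mass = 2059 g (batch 2553 − LOI 494.1).
Composition: SiO2 41.57%, CaO 4.792%, B2O3 3.889%, Na2O 6.911%, BaO 15.22%, MgO 27.62%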